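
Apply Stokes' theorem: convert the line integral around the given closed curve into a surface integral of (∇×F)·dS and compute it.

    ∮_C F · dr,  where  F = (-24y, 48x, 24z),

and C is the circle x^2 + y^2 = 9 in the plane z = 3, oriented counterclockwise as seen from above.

Let S be the flat disk x^2 + y^2 ≤ 9 in the plane z = 3, with upward unit normal n̂ = ẑ. By Stokes' theorem,

    ∮_C F · dr = ∬_S (∇ × F) · n̂ dS = ∬_D (curl F)_z dA,

where D is the disk x^2 + y^2 ≤ 9.

Compute the curl of F = (-24y, 48x, 24z):
    (∇ × F)_x = ∂F_z/∂y - ∂F_y/∂z = 0,
    (∇ × F)_y = ∂F_x/∂z - ∂F_z/∂x = 0,
    (∇ × F)_z = ∂F_y/∂x - ∂F_x/∂y = 72.

On z = 3, (curl F)_z = 72.

Convert to polar (x = r cos θ, y = r sin θ, dA = r dr dθ); the integrand becomes 72, so

    ∬_D (curl F)_z dA = ∫_0^{2π} ∫_0^{3} (72) · r dr dθ.

Inner (r from 0 to 3): 324.
Outer (θ from 0 to 2π): 648π.

Therefore ∮_C F · dr = 648π.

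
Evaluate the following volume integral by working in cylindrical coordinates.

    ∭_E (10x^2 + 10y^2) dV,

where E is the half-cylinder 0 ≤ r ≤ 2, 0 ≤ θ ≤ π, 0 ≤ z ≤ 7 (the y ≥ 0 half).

In cylindrical coordinates, x = r cos(θ), y = r sin(θ), z = z, and dV = r dr dθ dz.

The integrand becomes 10r^2, so

    ∭_E (10x^2 + 10y^2) dV = ∫_{0}^{π} ∫_{0}^{2} ∫_{0}^{7} (10r^2) · r dz dr dθ.

Inner (z): 70r^3.
Middle (r from 0 to 2): 280.
Outer (θ): 280π.

Therefore the triple integral equals 280π.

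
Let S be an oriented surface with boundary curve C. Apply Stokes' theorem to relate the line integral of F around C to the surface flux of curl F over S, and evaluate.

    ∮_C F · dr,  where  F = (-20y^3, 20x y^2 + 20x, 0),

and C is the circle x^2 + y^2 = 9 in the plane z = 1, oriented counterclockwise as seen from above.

Let S be the flat disk x^2 + y^2 ≤ 9 in the plane z = 1, with upward unit normal n̂ = ẑ. By Stokes' theorem,

    ∮_C F · dr = ∬_S (∇ × F) · n̂ dS = ∬_D (curl F)_z dA,

where D is the disk x^2 + y^2 ≤ 9.

Compute the curl of F = (-20y^3, 20x y^2 + 20x, 0):
    (∇ × F)_x = ∂F_z/∂y - ∂F_y/∂z = 0,
    (∇ × F)_y = ∂F_x/∂z - ∂F_z/∂x = 0,
    (∇ × F)_z = ∂F_y/∂x - ∂F_x/∂y = 80y^2 + 20.

On z = 1, (curl F)_z = 80y^2 + 20.

Convert to polar (x = r cos θ, y = r sin θ, dA = r dr dθ); the integrand becomes 80r^2sin(θ)^2 + 20, so

    ∬_D (curl F)_z dA = ∫_0^{2π} ∫_0^{3} (80r^2sin(θ)^2 + 20) · r dr dθ.

Inner (r from 0 to 3): 1620sin(θ)^2 + 90.
Outer (θ from 0 to 2π): 1800π.

Therefore ∮_C F · dr = 1800π.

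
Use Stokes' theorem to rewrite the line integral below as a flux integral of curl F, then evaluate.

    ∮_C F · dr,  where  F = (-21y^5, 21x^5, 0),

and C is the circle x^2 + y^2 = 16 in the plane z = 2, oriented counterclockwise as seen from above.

Let S be the flat disk x^2 + y^2 ≤ 16 in the plane z = 2, with upward unit normal n̂ = ẑ. By Stokes' theorem,

    ∮_C F · dr = ∬_S (∇ × F) · n̂ dS = ∬_D (curl F)_z dA,

where D is the disk x^2 + y^2 ≤ 16.

Compute the curl of F = (-21y^5, 21x^5, 0):
    (∇ × F)_x = ∂F_z/∂y - ∂F_y/∂z = 0,
    (∇ × F)_y = ∂F_x/∂z - ∂F_z/∂x = 0,
    (∇ × F)_z = ∂F_y/∂x - ∂F_x/∂y = 105x^4 + 105y^4.

On z = 2, (curl F)_z = 105x^4 + 105y^4.

Convert to polar (x = r cos θ, y = r sin θ, dA = r dr dθ); the integrand becomes 105r^4(sin(θ)^4 + cos(θ)^4), so

    ∬_D (curl F)_z dA = ∫_0^{2π} ∫_0^{4} (105r^4(sin(θ)^4 + cos(θ)^4)) · r dr dθ.

Inner (r from 0 to 4): 71680sin(θ)^4 + 71680cos(θ)^4.
Outer (θ from 0 to 2π): 107520π.

Therefore ∮_C F · dr = 107520π.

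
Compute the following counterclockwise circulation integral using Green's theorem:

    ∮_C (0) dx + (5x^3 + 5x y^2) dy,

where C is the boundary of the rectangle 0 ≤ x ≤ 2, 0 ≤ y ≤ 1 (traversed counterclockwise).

Green's theorem converts the closed line integral into a double integral over the enclosed region D:

    ∮_C P dx + Q dy = ∬_D (∂Q/∂x - ∂P/∂y) dA.

Here P = 0, Q = 5x^3 + 5x y^2, so

    ∂Q/∂x = 15x^2 + 5y^2,    ∂P/∂y = 0,
    ∂Q/∂x - ∂P/∂y = 15x^2 + 5y^2.

D is the region 0 ≤ x ≤ 2, 0 ≤ y ≤ 1. Evaluating the double integral:

    ∬_D (15x^2 + 5y^2) dA = ∫_0^{2} ∫_0^{1} (15x^2 + 5y^2) dy dx.

Inner (y from 0 to 1): 15x^2 + 5/3.
Outer (x from 0 to 2): 130/3.

Therefore ∮_C P dx + Q dy = 130/3.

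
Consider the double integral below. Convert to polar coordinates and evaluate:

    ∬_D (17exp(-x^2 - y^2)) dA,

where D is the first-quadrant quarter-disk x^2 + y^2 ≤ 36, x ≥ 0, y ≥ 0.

The region D is 0 ≤ r ≤ 6, 0 ≤ θ ≤ π/2 in polar coordinates, where x = r cos(θ), y = r sin(θ), and dA = r dr dθ.

Under the substitution, the integrand becomes 17exp(-r^2), so

    ∬_D (17exp(-x^2 - y^2)) dA = ∫_{0}^{π/2} ∫_{0}^{6} (17exp(-r^2)) · r dr dθ.

Inner integral (in r): ∫_{0}^{6} (17exp(-r^2)) · r dr = 17/2 - 17exp(-36)/2.

Outer integral (in θ): ∫_{0}^{π/2} (17/2 - 17exp(-36)/2) dθ = -17π (1 - exp(36))exp(-36)/4.

Therefore ∬_D (17exp(-x^2 - y^2)) dA = -17π (1 - exp(36))exp(-36)/4.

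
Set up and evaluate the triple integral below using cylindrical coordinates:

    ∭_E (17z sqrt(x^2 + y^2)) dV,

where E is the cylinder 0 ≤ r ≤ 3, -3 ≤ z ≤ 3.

In cylindrical coordinates, x = r cos(θ), y = r sin(θ), z = z, and dV = r dr dθ dz.

The integrand becomes 17r z, so

    ∭_E (17z sqrt(x^2 + y^2)) dV = ∫_{0}^{2π} ∫_{0}^{3} ∫_{-3}^{3} (17r z) · r dz dr dθ.

Inner (z): 0.
Middle (r from 0 to 3): 0.
Outer (θ): 0.

Therefore the triple integral equals 0.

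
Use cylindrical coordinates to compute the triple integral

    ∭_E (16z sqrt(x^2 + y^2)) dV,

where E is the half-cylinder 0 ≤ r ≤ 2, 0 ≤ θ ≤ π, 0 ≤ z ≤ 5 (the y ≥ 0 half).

In cylindrical coordinates, x = r cos(θ), y = r sin(θ), z = z, and dV = r dr dθ dz.

The integrand becomes 16r z, so

    ∭_E (16z sqrt(x^2 + y^2)) dV = ∫_{0}^{π} ∫_{0}^{2} ∫_{0}^{5} (16r z) · r dz dr dθ.

Inner (z): 200r^2.
Middle (r from 0 to 2): 1600/3.
Outer (θ): 1600π/3.

Therefore the triple integral equals 1600π/3.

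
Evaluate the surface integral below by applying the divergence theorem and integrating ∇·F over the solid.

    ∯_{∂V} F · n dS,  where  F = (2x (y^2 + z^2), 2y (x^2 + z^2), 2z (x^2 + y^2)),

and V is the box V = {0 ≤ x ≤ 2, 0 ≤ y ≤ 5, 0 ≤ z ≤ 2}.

By the divergence theorem,

    ∯_{∂V} F · n dS = ∭_V (∇ · F) dV.

Compute the divergence:
    ∇ · F = ∂F_x/∂x + ∂F_y/∂y + ∂F_z/∂z = 2y^2 + 2z^2 + 2x^2 + 2z^2 + 2x^2 + 2y^2 = 4x^2 + 4y^2 + 4z^2.

V is a rectangular box, so dV = dx dy dz with 0 ≤ x ≤ 2, 0 ≤ y ≤ 5, 0 ≤ z ≤ 2.

Integrate (4x^2 + 4y^2 + 4z^2) over V as an iterated integral:

    ∭_V (∇·F) dV = ∫_0^{2} ∫_0^{5} ∫_0^{2} (4x^2 + 4y^2 + 4z^2) dz dy dx.

Inner (z from 0 to 2): 8x^2 + 8y^2 + 32/3.
Middle (y from 0 to 5): 40x^2 + 1160/3.
Outer (x from 0 to 2): 880.

Therefore ∯_{∂V} F · n dS = 880.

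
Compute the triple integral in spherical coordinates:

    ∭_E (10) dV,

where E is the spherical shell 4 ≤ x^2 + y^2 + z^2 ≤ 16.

In spherical coordinates, x = ρ sin(φ) cos(θ), y = ρ sin(φ) sin(θ), z = ρ cos(φ), and dV = ρ^2 sin(φ) dρ dφ dθ.

The integrand becomes 10, so

    ∭_E (10) dV = ∫_{0}^{2π} ∫_{0}^{π} ∫_{2}^{4} (10) · ρ^2 sin(φ) dρ dφ dθ.

Inner (ρ): 560sin(φ)/3.
Middle (φ): 1120/3.
Outer (θ): 2240π/3.

Therefore the triple integral equals 2240π/3.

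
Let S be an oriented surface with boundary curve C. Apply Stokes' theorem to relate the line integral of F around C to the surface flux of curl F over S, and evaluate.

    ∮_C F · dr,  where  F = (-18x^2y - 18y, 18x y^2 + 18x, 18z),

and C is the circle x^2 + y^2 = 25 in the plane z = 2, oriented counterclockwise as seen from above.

Let S be the flat disk x^2 + y^2 ≤ 25 in the plane z = 2, with upward unit normal n̂ = ẑ. By Stokes' theorem,

    ∮_C F · dr = ∬_S (∇ × F) · n̂ dS = ∬_D (curl F)_z dA,

where D is the disk x^2 + y^2 ≤ 25.

Compute the curl of F = (-18x^2y - 18y, 18x y^2 + 18x, 18z):
    (∇ × F)_x = ∂F_z/∂y - ∂F_y/∂z = 0,
    (∇ × F)_y = ∂F_x/∂z - ∂F_z/∂x = 0,
    (∇ × F)_z = ∂F_y/∂x - ∂F_x/∂y = 18x^2 + 18y^2 + 36.

On z = 2, (curl F)_z = 18x^2 + 18y^2 + 36.

Convert to polar (x = r cos θ, y = r sin θ, dA = r dr dθ); the integrand becomes 18r^2 + 36, so

    ∬_D (curl F)_z dA = ∫_0^{2π} ∫_0^{5} (18r^2 + 36) · r dr dθ.

Inner (r from 0 to 5): 6525/2.
Outer (θ from 0 to 2π): 6525π.

Therefore ∮_C F · dr = 6525π.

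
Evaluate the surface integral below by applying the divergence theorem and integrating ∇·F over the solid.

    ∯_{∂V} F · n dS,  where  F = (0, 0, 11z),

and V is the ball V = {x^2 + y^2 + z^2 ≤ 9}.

By the divergence theorem,

    ∯_{∂V} F · n dS = ∭_V (∇ · F) dV.

Compute the divergence:
    ∇ · F = ∂F_x/∂x + ∂F_y/∂y + ∂F_z/∂z = 0 + 0 + 11 = 11.

In spherical coordinates, x = ρ sin(φ) cos(θ), y = ρ sin(φ) sin(θ), z = ρ cos(φ), dV = ρ^2 sin(φ) dρ dφ dθ, with 0 ≤ ρ ≤ 3, 0 ≤ φ ≤ π, 0 ≤ θ ≤ 2π.

The integrand, after substitution and multiplying by the volume element, becomes (11) · ρ^2 sin(φ), so

    ∭_V (∇·F) dV = ∫_0^{2π} ∫_0^{π} ∫_0^{3} (11) · ρ^2 sin(φ) dρ dφ dθ.

Inner (ρ from 0 to 3): 99sin(φ).
Middle (φ from 0 to π): 198.
Outer (θ from 0 to 2π): 396π.

Therefore ∯_{∂V} F · n dS = 396π.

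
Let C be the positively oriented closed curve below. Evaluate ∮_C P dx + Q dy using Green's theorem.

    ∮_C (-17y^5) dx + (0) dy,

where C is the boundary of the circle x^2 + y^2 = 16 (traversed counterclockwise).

Green's theorem converts the closed line integral into a double integral over the enclosed region D:

    ∮_C P dx + Q dy = ∬_D (∂Q/∂x - ∂P/∂y) dA.

Here P = -17y^5, Q = 0, so

    ∂Q/∂x = 0,    ∂P/∂y = -85y^4,
    ∂Q/∂x - ∂P/∂y = 85y^4.

D is the region x^2 + y^2 ≤ 16. Evaluating the double integral:

In polar coordinates (x = r cos θ, y = r sin θ, dA = r dr dθ) the integrand becomes 85r^4sin(θ)^4, so

    ∬_D (85y^4) dA = ∫_0^{2π} ∫_0^{4} (85r^4sin(θ)^4) · r dr dθ.

Inner (r from 0 to 4): 174080sin(θ)^4/3.
Outer (θ from 0 to 2π): 43520π.

Therefore ∮_C P dx + Q dy = 43520π.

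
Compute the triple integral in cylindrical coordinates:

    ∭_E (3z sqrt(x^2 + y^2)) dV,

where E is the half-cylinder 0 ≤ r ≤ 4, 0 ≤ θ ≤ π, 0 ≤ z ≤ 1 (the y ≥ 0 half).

In cylindrical coordinates, x = r cos(θ), y = r sin(θ), z = z, and dV = r dr dθ dz.

The integrand becomes 3r z, so

    ∭_E (3z sqrt(x^2 + y^2)) dV = ∫_{0}^{π} ∫_{0}^{4} ∫_{0}^{1} (3r z) · r dz dr dθ.

Inner (z): 3r^2/2.
Middle (r from 0 to 4): 32.
Outer (θ): 32π.

Therefore the triple integral equals 32π.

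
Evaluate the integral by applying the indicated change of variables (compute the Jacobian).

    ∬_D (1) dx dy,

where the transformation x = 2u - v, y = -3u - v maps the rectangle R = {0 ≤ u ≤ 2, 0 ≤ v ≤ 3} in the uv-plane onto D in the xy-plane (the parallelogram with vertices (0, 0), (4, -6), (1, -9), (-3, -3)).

Compute the Jacobian determinant of (x, y) with respect to (u, v):

    ∂(x,y)/∂(u,v) = | 2  -1 | = (2)(-1) - (-1)(-3) = -5.
                   | -3  -1 |

Its absolute value is |J| = 5 (the area scaling factor).

Substituting x = 2u - v, y = -3u - v into the integrand,

    1 → 1,

so the integral becomes

    ∬_R (1) · |J| du dv = ∫_0^2 ∫_0^3 (5) dv du.

Inner (v): 15.
Outer (u): 30.

Therefore ∬_D (1) dx dy = 30.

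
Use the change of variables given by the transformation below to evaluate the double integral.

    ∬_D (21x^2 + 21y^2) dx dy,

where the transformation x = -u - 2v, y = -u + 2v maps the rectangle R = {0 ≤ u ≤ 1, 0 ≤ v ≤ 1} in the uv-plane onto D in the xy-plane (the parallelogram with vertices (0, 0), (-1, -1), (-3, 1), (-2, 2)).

Compute the Jacobian determinant of (x, y) with respect to (u, v):

    ∂(x,y)/∂(u,v) = | -1  -2 | = (-1)(2) - (-2)(-1) = -4.
                   | -1  2 |

Its absolute value is |J| = 4 (the area scaling factor).

Substituting x = -u - 2v, y = -u + 2v into the integrand,

    21x^2 + 21y^2 → 42u^2 + 168v^2,

so the integral becomes

    ∬_R (42u^2 + 168v^2) · |J| du dv = ∫_0^1 ∫_0^1 (168u^2 + 672v^2) dv du.

Inner (v): 168u^2 + 224.
Outer (u): 280.

Therefore ∬_D (21x^2 + 21y^2) dx dy = 280.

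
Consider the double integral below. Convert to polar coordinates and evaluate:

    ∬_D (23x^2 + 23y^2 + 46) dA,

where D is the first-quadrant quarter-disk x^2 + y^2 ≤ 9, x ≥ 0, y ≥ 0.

The region D is 0 ≤ r ≤ 3, 0 ≤ θ ≤ π/2 in polar coordinates, where x = r cos(θ), y = r sin(θ), and dA = r dr dθ.

Under the substitution, the integrand becomes 23r^2 + 46, so

    ∬_D (23x^2 + 23y^2 + 46) dA = ∫_{0}^{π/2} ∫_{0}^{3} (23r^2 + 46) · r dr dθ.

Inner integral (in r): ∫_{0}^{3} (23r^2 + 46) · r dr = 2691/4.

Outer integral (in θ): ∫_{0}^{π/2} (2691/4) dθ = 2691π/8.

Therefore ∬_D (23x^2 + 23y^2 + 46) dA = 2691π/8.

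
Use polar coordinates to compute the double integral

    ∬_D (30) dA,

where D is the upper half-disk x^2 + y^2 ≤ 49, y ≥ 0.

The region D is 0 ≤ r ≤ 7, 0 ≤ θ ≤ π in polar coordinates, where x = r cos(θ), y = r sin(θ), and dA = r dr dθ.

Under the substitution, the integrand becomes 30, so

    ∬_D (30) dA = ∫_{0}^{π} ∫_{0}^{7} (30) · r dr dθ.

Inner integral (in r): ∫_{0}^{7} (30) · r dr = 735.

Outer integral (in θ): ∫_{0}^{π} (735) dθ = 735π.

Therefore ∬_D (30) dA = 735π.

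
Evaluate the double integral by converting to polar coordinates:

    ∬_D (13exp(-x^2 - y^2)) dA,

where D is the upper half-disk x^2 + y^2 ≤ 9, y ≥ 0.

The region D is 0 ≤ r ≤ 3, 0 ≤ θ ≤ π in polar coordinates, where x = r cos(θ), y = r sin(θ), and dA = r dr dθ.

Under the substitution, the integrand becomes 13exp(-r^2), so

    ∬_D (13exp(-x^2 - y^2)) dA = ∫_{0}^{π} ∫_{0}^{3} (13exp(-r^2)) · r dr dθ.

Inner integral (in r): ∫_{0}^{3} (13exp(-r^2)) · r dr = 13/2 - 13exp(-9)/2.

Outer integral (in θ): ∫_{0}^{π} (13/2 - 13exp(-9)/2) dθ = -13π (1 - exp(9))exp(-9)/2.

Therefore ∬_D (13exp(-x^2 - y^2)) dA = -13π (1 - exp(9))exp(-9)/2.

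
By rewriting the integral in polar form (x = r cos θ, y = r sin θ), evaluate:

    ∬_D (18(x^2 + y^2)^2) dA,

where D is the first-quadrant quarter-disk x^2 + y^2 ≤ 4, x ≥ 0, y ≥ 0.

The region D is 0 ≤ r ≤ 2, 0 ≤ θ ≤ π/2 in polar coordinates, where x = r cos(θ), y = r sin(θ), and dA = r dr dθ.

Under the substitution, the integrand becomes 18r^4, so

    ∬_D (18(x^2 + y^2)^2) dA = ∫_{0}^{π/2} ∫_{0}^{2} (18r^4) · r dr dθ.

Inner integral (in r): ∫_{0}^{2} (18r^4) · r dr = 192.

Outer integral (in θ): ∫_{0}^{π/2} (192) dθ = 96π.

Therefore ∬_D (18(x^2 + y^2)^2) dA = 96π.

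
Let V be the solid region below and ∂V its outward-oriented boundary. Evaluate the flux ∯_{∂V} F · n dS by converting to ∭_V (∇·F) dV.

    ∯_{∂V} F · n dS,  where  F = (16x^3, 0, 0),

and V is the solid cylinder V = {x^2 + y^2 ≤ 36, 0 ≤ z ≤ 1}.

By the divergence theorem,

    ∯_{∂V} F · n dS = ∭_V (∇ · F) dV.

Compute the divergence:
    ∇ · F = ∂F_x/∂x + ∂F_y/∂y + ∂F_z/∂z = 48x^2 + 0 + 0 = 48x^2.

In cylindrical coordinates, x = r cos(θ), y = r sin(θ), z = z, dV = r dr dθ dz, with 0 ≤ r ≤ 6, 0 ≤ θ ≤ 2π, 0 ≤ z ≤ 1.

The integrand, after substitution and multiplying by the volume element, becomes (48r^2cos(θ)^2) · r, so

    ∭_V (∇·F) dV = ∫_0^{2π} ∫_0^{6} ∫_0^{1} (48r^2cos(θ)^2) · r dz dr dθ.

Inner (z from 0 to 1): 48r^3cos(θ)^2.
Middle (r from 0 to 6): 15552cos(θ)^2.
Outer (θ from 0 to 2π): 15552π.

Therefore ∯_{∂V} F · n dS = 15552π.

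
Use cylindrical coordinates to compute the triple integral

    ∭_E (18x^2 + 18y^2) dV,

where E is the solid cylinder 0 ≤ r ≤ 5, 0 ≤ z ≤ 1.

In cylindrical coordinates, x = r cos(θ), y = r sin(θ), z = z, and dV = r dr dθ dz.

The integrand becomes 18r^2, so

    ∭_E (18x^2 + 18y^2) dV = ∫_{0}^{2π} ∫_{0}^{5} ∫_{0}^{1} (18r^2) · r dz dr dθ.

Inner (z): 18r^3.
Middle (r from 0 to 5): 5625/2.
Outer (θ): 5625π.

Therefore the triple integral equals 5625π.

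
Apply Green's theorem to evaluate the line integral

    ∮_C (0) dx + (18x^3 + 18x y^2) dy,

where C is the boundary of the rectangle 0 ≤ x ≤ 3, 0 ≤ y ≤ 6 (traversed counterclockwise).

Green's theorem converts the closed line integral into a double integral over the enclosed region D:

    ∮_C P dx + Q dy = ∬_D (∂Q/∂x - ∂P/∂y) dA.

Here P = 0, Q = 18x^3 + 18x y^2, so

    ∂Q/∂x = 54x^2 + 18y^2,    ∂P/∂y = 0,
    ∂Q/∂x - ∂P/∂y = 54x^2 + 18y^2.

D is the region 0 ≤ x ≤ 3, 0 ≤ y ≤ 6. Evaluating the double integral:

    ∬_D (54x^2 + 18y^2) dA = ∫_0^{3} ∫_0^{6} (54x^2 + 18y^2) dy dx.

Inner (y from 0 to 6): 324x^2 + 1296.
Outer (x from 0 to 3): 6804.

Therefore ∮_C P dx + Q dy = 6804.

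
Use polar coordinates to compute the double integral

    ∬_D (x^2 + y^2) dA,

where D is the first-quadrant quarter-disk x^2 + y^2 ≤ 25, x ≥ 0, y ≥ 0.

The region D is 0 ≤ r ≤ 5, 0 ≤ θ ≤ π/2 in polar coordinates, where x = r cos(θ), y = r sin(θ), and dA = r dr dθ.

Under the substitution, the integrand becomes r^2, so

    ∬_D (x^2 + y^2) dA = ∫_{0}^{π/2} ∫_{0}^{5} (r^2) · r dr dθ.

Inner integral (in r): ∫_{0}^{5} (r^2) · r dr = 625/4.

Outer integral (in θ): ∫_{0}^{π/2} (625/4) dθ = 625π/8.

Therefore ∬_D (x^2 + y^2) dA = 625π/8.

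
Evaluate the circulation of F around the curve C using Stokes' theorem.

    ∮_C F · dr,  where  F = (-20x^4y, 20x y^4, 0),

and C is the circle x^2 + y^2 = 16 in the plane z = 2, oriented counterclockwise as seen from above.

Let S be the flat disk x^2 + y^2 ≤ 16 in the plane z = 2, with upward unit normal n̂ = ẑ. By Stokes' theorem,

    ∮_C F · dr = ∬_S (∇ × F) · n̂ dS = ∬_D (curl F)_z dA,

where D is the disk x^2 + y^2 ≤ 16.

Compute the curl of F = (-20x^4y, 20x y^4, 0):
    (∇ × F)_x = ∂F_z/∂y - ∂F_y/∂z = 0,
    (∇ × F)_y = ∂F_x/∂z - ∂F_z/∂x = 0,
    (∇ × F)_z = ∂F_y/∂x - ∂F_x/∂y = 20x^4 + 20y^4.

On z = 2, (curl F)_z = 20x^4 + 20y^4.

Convert to polar (x = r cos θ, y = r sin θ, dA = r dr dθ); the integrand becomes 20r^4(sin(θ)^4 + cos(θ)^4), so

    ∬_D (curl F)_z dA = ∫_0^{2π} ∫_0^{4} (20r^4(sin(θ)^4 + cos(θ)^4)) · r dr dθ.

Inner (r from 0 to 4): 40960sin(θ)^4/3 + 40960cos(θ)^4/3.
Outer (θ from 0 to 2π): 20480π.

Therefore ∮_C F · dr = 20480π.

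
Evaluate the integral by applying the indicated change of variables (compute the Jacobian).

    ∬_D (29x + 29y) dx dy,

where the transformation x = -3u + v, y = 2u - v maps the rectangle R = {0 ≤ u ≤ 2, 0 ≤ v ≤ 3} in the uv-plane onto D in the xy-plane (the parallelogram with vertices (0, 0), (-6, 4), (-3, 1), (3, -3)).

Compute the Jacobian determinant of (x, y) with respect to (u, v):

    ∂(x,y)/∂(u,v) = | -3  1 | = (-3)(-1) - (1)(2) = 1.
                   | 2  -1 |

Its absolute value is |J| = 1 (the area scaling factor).

Substituting x = -3u + v, y = 2u - v into the integrand,

    29x + 29y → -29u,

so the integral becomes

    ∬_R (-29u) · |J| du dv = ∫_0^2 ∫_0^3 (-29u) dv du.

Inner (v): -87u.
Outer (u): -174.

Therefore ∬_D (29x + 29y) dx dy = -174.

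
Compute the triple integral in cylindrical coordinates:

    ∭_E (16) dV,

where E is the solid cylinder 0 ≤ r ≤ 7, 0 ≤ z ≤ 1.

In cylindrical coordinates, x = r cos(θ), y = r sin(θ), z = z, and dV = r dr dθ dz.

The integrand becomes 16, so

    ∭_E (16) dV = ∫_{0}^{2π} ∫_{0}^{7} ∫_{0}^{1} (16) · r dz dr dθ.

Inner (z): 16r.
Middle (r from 0 to 7): 392.
Outer (θ): 784π.

Therefore the triple integral equals 784π.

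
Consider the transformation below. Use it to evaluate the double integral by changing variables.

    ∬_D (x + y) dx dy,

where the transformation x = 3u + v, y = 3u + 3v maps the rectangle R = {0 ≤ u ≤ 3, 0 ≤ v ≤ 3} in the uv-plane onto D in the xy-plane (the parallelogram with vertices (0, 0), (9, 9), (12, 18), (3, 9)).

Compute the Jacobian determinant of (x, y) with respect to (u, v):

    ∂(x,y)/∂(u,v) = | 3  1 | = (3)(3) - (1)(3) = 6.
                   | 3  3 |

Its absolute value is |J| = 6 (the area scaling factor).

Substituting x = 3u + v, y = 3u + 3v into the integrand,

    x + y → 6u + 4v,

so the integral becomes

    ∬_R (6u + 4v) · |J| du dv = ∫_0^3 ∫_0^3 (36u + 24v) dv du.

Inner (v): 108u + 108.
Outer (u): 810.

Therefore ∬_D (x + y) dx dy = 810.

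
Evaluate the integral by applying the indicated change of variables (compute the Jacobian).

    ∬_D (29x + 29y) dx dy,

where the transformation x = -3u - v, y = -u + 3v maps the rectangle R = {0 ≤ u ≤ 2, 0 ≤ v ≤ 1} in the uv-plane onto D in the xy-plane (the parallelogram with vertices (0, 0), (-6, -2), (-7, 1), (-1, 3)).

Compute the Jacobian determinant of (x, y) with respect to (u, v):

    ∂(x,y)/∂(u,v) = | -3  -1 | = (-3)(3) - (-1)(-1) = -10.
                   | -1  3 |

Its absolute value is |J| = 10 (the area scaling factor).

Substituting x = -3u - v, y = -u + 3v into the integrand,

    29x + 29y → -116u + 58v,

so the integral becomes

    ∬_R (-116u + 58v) · |J| du dv = ∫_0^2 ∫_0^1 (-1160u + 580v) dv du.

Inner (v): 290 - 1160u.
Outer (u): -1740.

Therefore ∬_D (29x + 29y) dx dy = -1740.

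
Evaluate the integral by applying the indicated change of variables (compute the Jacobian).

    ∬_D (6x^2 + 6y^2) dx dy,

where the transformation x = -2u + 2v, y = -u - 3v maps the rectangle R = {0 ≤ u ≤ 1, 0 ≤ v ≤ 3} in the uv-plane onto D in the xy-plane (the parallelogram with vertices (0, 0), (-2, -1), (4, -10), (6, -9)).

Compute the Jacobian determinant of (x, y) with respect to (u, v):

    ∂(x,y)/∂(u,v) = | -2  2 | = (-2)(-3) - (2)(-1) = 8.
                   | -1  -3 |

Its absolute value is |J| = 8 (the area scaling factor).

Substituting x = -2u + 2v, y = -u - 3v into the integrand,

    6x^2 + 6y^2 → 30u^2 - 12u v + 78v^2,

so the integral becomes

    ∬_R (30u^2 - 12u v + 78v^2) · |J| du dv = ∫_0^1 ∫_0^3 (240u^2 - 96u v + 624v^2) dv du.

Inner (v): 720u^2 - 432u + 5616.
Outer (u): 5640.

Therefore ∬_D (6x^2 + 6y^2) dx dy = 5640.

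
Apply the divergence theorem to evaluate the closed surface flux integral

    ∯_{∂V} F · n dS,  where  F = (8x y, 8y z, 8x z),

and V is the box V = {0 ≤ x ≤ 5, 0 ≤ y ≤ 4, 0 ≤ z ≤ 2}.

By the divergence theorem,

    ∯_{∂V} F · n dS = ∭_V (∇ · F) dV.

Compute the divergence:
    ∇ · F = ∂F_x/∂x + ∂F_y/∂y + ∂F_z/∂z = 8y + 8z + 8x = 8x + 8y + 8z.

V is a rectangular box, so dV = dx dy dz with 0 ≤ x ≤ 5, 0 ≤ y ≤ 4, 0 ≤ z ≤ 2.

Integrate (8x + 8y + 8z) over V as an iterated integral:

    ∭_V (∇·F) dV = ∫_0^{5} ∫_0^{4} ∫_0^{2} (8x + 8y + 8z) dz dy dx.

Inner (z from 0 to 2): 16x + 16y + 16.
Middle (y from 0 to 4): 64x + 192.
Outer (x from 0 to 5): 1760.

Therefore ∯_{∂V} F · n dS = 1760.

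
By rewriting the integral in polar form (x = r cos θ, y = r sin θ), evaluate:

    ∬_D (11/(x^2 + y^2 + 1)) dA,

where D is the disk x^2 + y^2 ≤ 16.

The region D is 0 ≤ r ≤ 4, 0 ≤ θ ≤ 2π in polar coordinates, where x = r cos(θ), y = r sin(θ), and dA = r dr dθ.

Under the substitution, the integrand becomes 11/(r^2 + 1), so

    ∬_D (11/(x^2 + y^2 + 1)) dA = ∫_{0}^{2π} ∫_{0}^{4} (11/(r^2 + 1)) · r dr dθ.

Inner integral (in r): ∫_{0}^{4} (11/(r^2 + 1)) · r dr = 11log(17)/2.

Outer integral (in θ): ∫_{0}^{2π} (11log(17)/2) dθ = 11π log(17).

Therefore ∬_D (11/(x^2 + y^2 + 1)) dA = 11π log(17).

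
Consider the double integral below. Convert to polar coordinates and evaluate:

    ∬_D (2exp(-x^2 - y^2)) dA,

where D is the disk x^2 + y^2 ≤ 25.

The region D is 0 ≤ r ≤ 5, 0 ≤ θ ≤ 2π in polar coordinates, where x = r cos(θ), y = r sin(θ), and dA = r dr dθ.

Under the substitution, the integrand becomes 2exp(-r^2), so

    ∬_D (2exp(-x^2 - y^2)) dA = ∫_{0}^{2π} ∫_{0}^{5} (2exp(-r^2)) · r dr dθ.

Inner integral (in r): ∫_{0}^{5} (2exp(-r^2)) · r dr = 1 - exp(-25).

Outer integral (in θ): ∫_{0}^{2π} (1 - exp(-25)) dθ = -2π exp(-25) + 2π.

Therefore ∬_D (2exp(-x^2 - y^2)) dA = -2π exp(-25) + 2π.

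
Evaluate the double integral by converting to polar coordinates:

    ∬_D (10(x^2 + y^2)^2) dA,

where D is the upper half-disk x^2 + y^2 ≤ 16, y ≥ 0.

The region D is 0 ≤ r ≤ 4, 0 ≤ θ ≤ π in polar coordinates, where x = r cos(θ), y = r sin(θ), and dA = r dr dθ.

Under the substitution, the integrand becomes 10r^4, so

    ∬_D (10(x^2 + y^2)^2) dA = ∫_{0}^{π} ∫_{0}^{4} (10r^4) · r dr dθ.

Inner integral (in r): ∫_{0}^{4} (10r^4) · r dr = 20480/3.

Outer integral (in θ): ∫_{0}^{π} (20480/3) dθ = 20480π/3.

Therefore ∬_D (10(x^2 + y^2)^2) dA = 20480π/3.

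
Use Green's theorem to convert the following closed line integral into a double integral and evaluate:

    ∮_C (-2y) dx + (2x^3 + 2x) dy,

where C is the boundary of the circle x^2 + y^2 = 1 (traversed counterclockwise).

Green's theorem converts the closed line integral into a double integral over the enclosed region D:

    ∮_C P dx + Q dy = ∬_D (∂Q/∂x - ∂P/∂y) dA.

Here P = -2y, Q = 2x^3 + 2x, so

    ∂Q/∂x = 6x^2 + 2,    ∂P/∂y = -2,
    ∂Q/∂x - ∂P/∂y = 6x^2 + 4.

D is the region x^2 + y^2 ≤ 1. Evaluating the double integral:

In polar coordinates (x = r cos θ, y = r sin θ, dA = r dr dθ) the integrand becomes 6r^2cos(θ)^2 + 4, so

    ∬_D (6x^2 + 4) dA = ∫_0^{2π} ∫_0^{1} (6r^2cos(θ)^2 + 4) · r dr dθ.

Inner (r from 0 to 1): 3cos(θ)^2/2 + 2.
Outer (θ from 0 to 2π): 11π/2.

Therefore ∮_C P dx + Q dy = 11π/2.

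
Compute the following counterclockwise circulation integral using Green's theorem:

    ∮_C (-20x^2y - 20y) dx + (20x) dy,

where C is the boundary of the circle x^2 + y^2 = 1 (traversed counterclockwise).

Green's theorem converts the closed line integral into a double integral over the enclosed region D:

    ∮_C P dx + Q dy = ∬_D (∂Q/∂x - ∂P/∂y) dA.

Here P = -20x^2y - 20y, Q = 20x, so

    ∂Q/∂x = 20,    ∂P/∂y = -20x^2 - 20,
    ∂Q/∂x - ∂P/∂y = 20x^2 + 40.

D is the region x^2 + y^2 ≤ 1. Evaluating the double integral:

In polar coordinates (x = r cos θ, y = r sin θ, dA = r dr dθ) the integrand becomes 20r^2cos(θ)^2 + 40, so

    ∬_D (20x^2 + 40) dA = ∫_0^{2π} ∫_0^{1} (20r^2cos(θ)^2 + 40) · r dr dθ.

Inner (r from 0 to 1): 5cos(θ)^2 + 20.
Outer (θ from 0 to 2π): 45π.

Therefore ∮_C P dx + Q dy = 45π.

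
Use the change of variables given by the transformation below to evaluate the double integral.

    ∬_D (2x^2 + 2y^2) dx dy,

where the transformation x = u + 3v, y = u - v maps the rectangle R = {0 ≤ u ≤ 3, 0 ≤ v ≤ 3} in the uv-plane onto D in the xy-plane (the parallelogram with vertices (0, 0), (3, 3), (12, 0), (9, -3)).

Compute the Jacobian determinant of (x, y) with respect to (u, v):

    ∂(x,y)/∂(u,v) = | 1  3 | = (1)(-1) - (3)(1) = -4.
                   | 1  -1 |

Its absolute value is |J| = 4 (the area scaling factor).

Substituting x = u + 3v, y = u - v into the integrand,

    2x^2 + 2y^2 → 4u^2 + 8u v + 20v^2,

so the integral becomes

    ∬_R (4u^2 + 8u v + 20v^2) · |J| du dv = ∫_0^3 ∫_0^3 (16u^2 + 32u v + 80v^2) dv du.

Inner (v): 48u^2 + 144u + 720.
Outer (u): 3240.

Therefore ∬_D (2x^2 + 2y^2) dx dy = 3240.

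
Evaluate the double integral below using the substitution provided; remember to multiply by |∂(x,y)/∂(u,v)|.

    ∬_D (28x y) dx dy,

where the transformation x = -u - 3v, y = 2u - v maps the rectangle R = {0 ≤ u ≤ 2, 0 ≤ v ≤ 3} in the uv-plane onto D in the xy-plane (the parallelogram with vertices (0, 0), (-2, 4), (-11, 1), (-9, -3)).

Compute the Jacobian determinant of (x, y) with respect to (u, v):

    ∂(x,y)/∂(u,v) = | -1  -3 | = (-1)(-1) - (-3)(2) = 7.
                   | 2  -1 |

Its absolute value is |J| = 7 (the area scaling factor).

Substituting x = -u - 3v, y = 2u - v into the integrand,

    28x y → -56u^2 - 140u v + 84v^2,

so the integral becomes

    ∬_R (-56u^2 - 140u v + 84v^2) · |J| du dv = ∫_0^2 ∫_0^3 (-392u^2 - 980u v + 588v^2) dv du.

Inner (v): -1176u^2 - 4410u + 5292.
Outer (u): -1372.

Therefore ∬_D (28x y) dx dy = -1372.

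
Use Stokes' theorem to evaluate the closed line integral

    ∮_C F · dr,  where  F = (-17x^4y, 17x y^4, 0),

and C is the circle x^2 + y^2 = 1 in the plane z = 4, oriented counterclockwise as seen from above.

Let S be the flat disk x^2 + y^2 ≤ 1 in the plane z = 4, with upward unit normal n̂ = ẑ. By Stokes' theorem,

    ∮_C F · dr = ∬_S (∇ × F) · n̂ dS = ∬_D (curl F)_z dA,

where D is the disk x^2 + y^2 ≤ 1.

Compute the curl of F = (-17x^4y, 17x y^4, 0):
    (∇ × F)_x = ∂F_z/∂y - ∂F_y/∂z = 0,
    (∇ × F)_y = ∂F_x/∂z - ∂F_z/∂x = 0,
    (∇ × F)_z = ∂F_y/∂x - ∂F_x/∂y = 17x^4 + 17y^4.

On z = 4, (curl F)_z = 17x^4 + 17y^4.

Convert to polar (x = r cos θ, y = r sin θ, dA = r dr dθ); the integrand becomes 17r^4(sin(θ)^4 + cos(θ)^4), so

    ∬_D (curl F)_z dA = ∫_0^{2π} ∫_0^{1} (17r^4(sin(θ)^4 + cos(θ)^4)) · r dr dθ.

Inner (r from 0 to 1): 17sin(θ)^4/6 + 17cos(θ)^4/6.
Outer (θ from 0 to 2π): 17π/4.

Therefore ∮_C F · dr = 17π/4.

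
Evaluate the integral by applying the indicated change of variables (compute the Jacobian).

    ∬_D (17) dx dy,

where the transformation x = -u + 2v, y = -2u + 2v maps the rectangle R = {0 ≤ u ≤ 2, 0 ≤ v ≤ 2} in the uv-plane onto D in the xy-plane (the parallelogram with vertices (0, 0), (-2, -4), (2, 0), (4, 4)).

Compute the Jacobian determinant of (x, y) with respect to (u, v):

    ∂(x,y)/∂(u,v) = | -1  2 | = (-1)(2) - (2)(-2) = 2.
                   | -2  2 |

Its absolute value is |J| = 2 (the area scaling factor).

Substituting x = -u + 2v, y = -2u + 2v into the integrand,

    17 → 17,

so the integral becomes

    ∬_R (17) · |J| du dv = ∫_0^2 ∫_0^2 (34) dv du.

Inner (v): 68.
Outer (u): 136.

Therefore ∬_D (17) dx dy = 136.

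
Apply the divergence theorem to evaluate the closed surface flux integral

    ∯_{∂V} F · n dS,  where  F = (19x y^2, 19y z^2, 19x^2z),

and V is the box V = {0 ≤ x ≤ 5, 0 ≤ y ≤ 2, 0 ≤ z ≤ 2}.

By the divergence theorem,

    ∯_{∂V} F · n dS = ∭_V (∇ · F) dV.

Compute the divergence:
    ∇ · F = ∂F_x/∂x + ∂F_y/∂y + ∂F_z/∂z = 19y^2 + 19z^2 + 19x^2 = 19x^2 + 19y^2 + 19z^2.

V is a rectangular box, so dV = dx dy dz with 0 ≤ x ≤ 5, 0 ≤ y ≤ 2, 0 ≤ z ≤ 2.

Integrate (19x^2 + 19y^2 + 19z^2) over V as an iterated integral:

    ∭_V (∇·F) dV = ∫_0^{5} ∫_0^{2} ∫_0^{2} (19x^2 + 19y^2 + 19z^2) dz dy dx.

Inner (z from 0 to 2): 38x^2 + 38y^2 + 152/3.
Middle (y from 0 to 2): 76x^2 + 608/3.
Outer (x from 0 to 5): 4180.

Therefore ∯_{∂V} F · n dS = 4180.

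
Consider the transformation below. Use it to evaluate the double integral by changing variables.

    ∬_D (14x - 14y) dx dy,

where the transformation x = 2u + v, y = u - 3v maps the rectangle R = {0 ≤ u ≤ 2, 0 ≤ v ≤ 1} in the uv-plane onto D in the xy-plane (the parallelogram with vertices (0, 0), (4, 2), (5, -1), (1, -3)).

Compute the Jacobian determinant of (x, y) with respect to (u, v):

    ∂(x,y)/∂(u,v) = | 2  1 | = (2)(-3) - (1)(1) = -7.
                   | 1  -3 |

Its absolute value is |J| = 7 (the area scaling factor).

Substituting x = 2u + v, y = u - 3v into the integrand,

    14x - 14y → 14u + 56v,

so the integral becomes

    ∬_R (14u + 56v) · |J| du dv = ∫_0^2 ∫_0^1 (98u + 392v) dv du.

Inner (v): 98u + 196.
Outer (u): 588.

Therefore ∬_D (14x - 14y) dx dy = 588.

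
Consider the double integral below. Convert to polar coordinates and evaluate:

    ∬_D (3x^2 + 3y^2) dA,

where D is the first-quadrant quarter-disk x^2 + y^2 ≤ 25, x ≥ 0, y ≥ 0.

The region D is 0 ≤ r ≤ 5, 0 ≤ θ ≤ π/2 in polar coordinates, where x = r cos(θ), y = r sin(θ), and dA = r dr dθ.

Under the substitution, the integrand becomes 3r^2, so

    ∬_D (3x^2 + 3y^2) dA = ∫_{0}^{π/2} ∫_{0}^{5} (3r^2) · r dr dθ.

Inner integral (in r): ∫_{0}^{5} (3r^2) · r dr = 1875/4.

Outer integral (in θ): ∫_{0}^{π/2} (1875/4) dθ = 1875π/8.

Therefore ∬_D (3x^2 + 3y^2) dA = 1875π/8.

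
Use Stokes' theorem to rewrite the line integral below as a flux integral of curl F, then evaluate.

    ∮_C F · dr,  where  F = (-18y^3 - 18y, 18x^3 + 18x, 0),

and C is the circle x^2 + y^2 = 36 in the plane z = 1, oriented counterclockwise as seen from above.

Let S be the flat disk x^2 + y^2 ≤ 36 in the plane z = 1, with upward unit normal n̂ = ẑ. By Stokes' theorem,

    ∮_C F · dr = ∬_S (∇ × F) · n̂ dS = ∬_D (curl F)_z dA,

where D is the disk x^2 + y^2 ≤ 36.

Compute the curl of F = (-18y^3 - 18y, 18x^3 + 18x, 0):
    (∇ × F)_x = ∂F_z/∂y - ∂F_y/∂z = 0,
    (∇ × F)_y = ∂F_x/∂z - ∂F_z/∂x = 0,
    (∇ × F)_z = ∂F_y/∂x - ∂F_x/∂y = 54x^2 + 54y^2 + 36.

On z = 1, (curl F)_z = 54x^2 + 54y^2 + 36.

Convert to polar (x = r cos θ, y = r sin θ, dA = r dr dθ); the integrand becomes 54r^2 + 36, so

    ∬_D (curl F)_z dA = ∫_0^{2π} ∫_0^{6} (54r^2 + 36) · r dr dθ.

Inner (r from 0 to 6): 18144.
Outer (θ from 0 to 2π): 36288π.

Therefore ∮_C F · dr = 36288π.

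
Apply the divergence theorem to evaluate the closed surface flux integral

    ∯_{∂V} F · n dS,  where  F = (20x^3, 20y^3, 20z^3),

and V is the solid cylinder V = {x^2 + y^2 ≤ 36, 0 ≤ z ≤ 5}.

By the divergence theorem,

    ∯_{∂V} F · n dS = ∭_V (∇ · F) dV.

Compute the divergence:
    ∇ · F = ∂F_x/∂x + ∂F_y/∂y + ∂F_z/∂z = 60x^2 + 60y^2 + 60z^2.

In cylindrical coordinates, x = r cos(θ), y = r sin(θ), z = z, dV = r dr dθ dz, with 0 ≤ r ≤ 6, 0 ≤ θ ≤ 2π, 0 ≤ z ≤ 5.

The integrand, after substitution and multiplying by the volume element, becomes (60r^2 + 60z^2) · r, so

    ∭_V (∇·F) dV = ∫_0^{2π} ∫_0^{6} ∫_0^{5} (60r^2 + 60z^2) · r dz dr dθ.

Inner (z from 0 to 5): 300r^3 + 2500r.
Middle (r from 0 to 6): 142200.
Outer (θ from 0 to 2π): 284400π.

Therefore ∯_{∂V} F · n dS = 284400π.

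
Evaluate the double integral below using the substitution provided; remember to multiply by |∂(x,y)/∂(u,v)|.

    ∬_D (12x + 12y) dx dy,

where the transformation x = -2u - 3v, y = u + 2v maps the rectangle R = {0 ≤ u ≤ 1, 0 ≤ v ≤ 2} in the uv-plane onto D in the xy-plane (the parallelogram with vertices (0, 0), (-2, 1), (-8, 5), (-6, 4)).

Compute the Jacobian determinant of (x, y) with respect to (u, v):

    ∂(x,y)/∂(u,v) = | -2  -3 | = (-2)(2) - (-3)(1) = -1.
                   | 1  2 |

Its absolute value is |J| = 1 (the area scaling factor).

Substituting x = -2u - 3v, y = u + 2v into the integrand,

    12x + 12y → -12u - 12v,

so the integral becomes

    ∬_R (-12u - 12v) · |J| du dv = ∫_0^1 ∫_0^2 (-12u - 12v) dv du.

Inner (v): -24u - 24.
Outer (u): -36.

Therefore ∬_D (12x + 12y) dx dy = -36.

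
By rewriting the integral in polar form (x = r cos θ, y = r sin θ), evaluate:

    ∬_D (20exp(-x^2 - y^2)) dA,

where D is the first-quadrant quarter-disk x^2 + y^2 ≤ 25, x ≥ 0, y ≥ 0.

The region D is 0 ≤ r ≤ 5, 0 ≤ θ ≤ π/2 in polar coordinates, where x = r cos(θ), y = r sin(θ), and dA = r dr dθ.

Under the substitution, the integrand becomes 20exp(-r^2), so

    ∬_D (20exp(-x^2 - y^2)) dA = ∫_{0}^{π/2} ∫_{0}^{5} (20exp(-r^2)) · r dr dθ.

Inner integral (in r): ∫_{0}^{5} (20exp(-r^2)) · r dr = 10 - 10exp(-25).

Outer integral (in θ): ∫_{0}^{π/2} (10 - 10exp(-25)) dθ = -5π exp(-25) + 5π.

Therefore ∬_D (20exp(-x^2 - y^2)) dA = -5π exp(-25) + 5π.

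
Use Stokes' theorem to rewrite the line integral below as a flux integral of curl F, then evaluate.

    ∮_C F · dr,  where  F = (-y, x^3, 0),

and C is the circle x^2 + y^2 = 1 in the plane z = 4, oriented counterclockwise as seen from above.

Let S be the flat disk x^2 + y^2 ≤ 1 in the plane z = 4, with upward unit normal n̂ = ẑ. By Stokes' theorem,

    ∮_C F · dr = ∬_S (∇ × F) · n̂ dS = ∬_D (curl F)_z dA,

where D is the disk x^2 + y^2 ≤ 1.

Compute the curl of F = (-y, x^3, 0):
    (∇ × F)_x = ∂F_z/∂y - ∂F_y/∂z = 0,
    (∇ × F)_y = ∂F_x/∂z - ∂F_z/∂x = 0,
    (∇ × F)_z = ∂F_y/∂x - ∂F_x/∂y = 3x^2 + 1.

On z = 4, (curl F)_z = 3x^2 + 1.

Convert to polar (x = r cos θ, y = r sin θ, dA = r dr dθ); the integrand becomes 3r^2cos(θ)^2 + 1, so

    ∬_D (curl F)_z dA = ∫_0^{2π} ∫_0^{1} (3r^2cos(θ)^2 + 1) · r dr dθ.

Inner (r from 0 to 1): 3cos(θ)^2/4 + 1/2.
Outer (θ from 0 to 2π): 7π/4.

Therefore ∮_C F · dr = 7π/4.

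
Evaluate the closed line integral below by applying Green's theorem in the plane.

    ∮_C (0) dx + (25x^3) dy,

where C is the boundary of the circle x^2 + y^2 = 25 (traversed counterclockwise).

Green's theorem converts the closed line integral into a double integral over the enclosed region D:

    ∮_C P dx + Q dy = ∬_D (∂Q/∂x - ∂P/∂y) dA.

Here P = 0, Q = 25x^3, so

    ∂Q/∂x = 75x^2,    ∂P/∂y = 0,
    ∂Q/∂x - ∂P/∂y = 75x^2.

D is the region x^2 + y^2 ≤ 25. Evaluating the double integral:

In polar coordinates (x = r cos θ, y = r sin θ, dA = r dr dθ) the integrand becomes 75r^2cos(θ)^2, so

    ∬_D (75x^2) dA = ∫_0^{2π} ∫_0^{5} (75r^2cos(θ)^2) · r dr dθ.

Inner (r from 0 to 5): 46875cos(θ)^2/4.
Outer (θ from 0 to 2π): 46875π/4.

Therefore ∮_C P dx + Q dy = 46875π/4.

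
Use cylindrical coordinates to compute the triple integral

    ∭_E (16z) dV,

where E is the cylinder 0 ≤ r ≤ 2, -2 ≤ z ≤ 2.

In cylindrical coordinates, x = r cos(θ), y = r sin(θ), z = z, and dV = r dr dθ dz.

The integrand becomes 16z, so

    ∭_E (16z) dV = ∫_{0}^{2π} ∫_{0}^{2} ∫_{-2}^{2} (16z) · r dz dr dθ.

Inner (z): 0.
Middle (r from 0 to 2): 0.
Outer (θ): 0.

Therefore the triple integral equals 0.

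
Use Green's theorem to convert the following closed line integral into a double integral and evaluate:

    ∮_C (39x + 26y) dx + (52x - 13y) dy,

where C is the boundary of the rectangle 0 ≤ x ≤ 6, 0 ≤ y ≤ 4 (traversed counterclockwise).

Green's theorem converts the closed line integral into a double integral over the enclosed region D:

    ∮_C P dx + Q dy = ∬_D (∂Q/∂x - ∂P/∂y) dA.

Here P = 39x + 26y, Q = 52x - 13y, so

    ∂Q/∂x = 52,    ∂P/∂y = 26,
    ∂Q/∂x - ∂P/∂y = 26.

D is the region 0 ≤ x ≤ 6, 0 ≤ y ≤ 4. Evaluating the double integral:

    ∬_D (26) dA = ∫_0^{6} ∫_0^{4} (26) dy dx.

Inner (y from 0 to 4): 104.
Outer (x from 0 to 6): 624.

Therefore ∮_C P dx + Q dy = 624.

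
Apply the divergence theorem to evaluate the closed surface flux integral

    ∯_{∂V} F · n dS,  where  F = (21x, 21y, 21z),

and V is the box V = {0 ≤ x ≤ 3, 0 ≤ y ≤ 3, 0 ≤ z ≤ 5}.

By the divergence theorem,

    ∯_{∂V} F · n dS = ∭_V (∇ · F) dV.

Compute the divergence:
    ∇ · F = ∂F_x/∂x + ∂F_y/∂y + ∂F_z/∂z = 21 + 21 + 21 = 63.

V is a rectangular box, so dV = dx dy dz with 0 ≤ x ≤ 3, 0 ≤ y ≤ 3, 0 ≤ z ≤ 5.

Integrate (63) over V as an iterated integral:

    ∭_V (∇·F) dV = ∫_0^{3} ∫_0^{3} ∫_0^{5} (63) dz dy dx.

Inner (z from 0 to 5): 315.
Middle (y from 0 to 3): 945.
Outer (x from 0 to 3): 2835.

Therefore ∯_{∂V} F · n dS = 2835.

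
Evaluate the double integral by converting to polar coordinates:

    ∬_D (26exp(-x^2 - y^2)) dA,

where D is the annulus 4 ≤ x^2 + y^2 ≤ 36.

The region D is 2 ≤ r ≤ 6, 0 ≤ θ ≤ 2π in polar coordinates, where x = r cos(θ), y = r sin(θ), and dA = r dr dθ.

Under the substitution, the integrand becomes 26exp(-r^2), so

    ∬_D (26exp(-x^2 - y^2)) dA = ∫_{0}^{2π} ∫_{2}^{6} (26exp(-r^2)) · r dr dθ.

Inner integral (in r): ∫_{2}^{6} (26exp(-r^2)) · r dr = -(13 - 13exp(32))exp(-36).

Outer integral (in θ): ∫_{0}^{2π} (-(13 - 13exp(32))exp(-36)) dθ = -26π (1 - exp(32))exp(-36).

Therefore ∬_D (26exp(-x^2 - y^2)) dA = -26π (1 - exp(32))exp(-36).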